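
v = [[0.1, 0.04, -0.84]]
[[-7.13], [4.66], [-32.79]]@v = [[-0.71, -0.29, 5.99],[0.47, 0.19, -3.91],[-3.28, -1.31, 27.54]]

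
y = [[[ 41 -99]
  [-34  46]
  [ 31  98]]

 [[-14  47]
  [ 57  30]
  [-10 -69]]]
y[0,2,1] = 98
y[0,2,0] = 31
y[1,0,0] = -14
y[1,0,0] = -14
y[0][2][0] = 31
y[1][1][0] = 57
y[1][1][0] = 57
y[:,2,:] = [[31, 98], [-10, -69]]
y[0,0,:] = [41, -99]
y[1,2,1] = -69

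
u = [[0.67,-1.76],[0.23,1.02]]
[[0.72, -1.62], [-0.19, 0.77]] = u@[[0.37, -0.27], [-0.27, 0.82]]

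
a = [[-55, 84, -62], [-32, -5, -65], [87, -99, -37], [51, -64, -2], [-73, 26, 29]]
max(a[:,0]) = 87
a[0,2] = -62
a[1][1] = -5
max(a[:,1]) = 84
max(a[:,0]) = 87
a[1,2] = -65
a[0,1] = 84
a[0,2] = -62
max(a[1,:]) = -5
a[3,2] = -2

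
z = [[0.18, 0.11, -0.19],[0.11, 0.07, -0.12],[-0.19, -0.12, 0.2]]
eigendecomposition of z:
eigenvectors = [[-0.63,-0.69,0.36],[-0.39,0.68,0.62],[0.67,-0.25,0.70]]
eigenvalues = [0.45, 0.0, -0.0]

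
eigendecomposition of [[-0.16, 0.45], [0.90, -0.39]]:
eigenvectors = [[0.65, -0.51], [0.76, 0.86]]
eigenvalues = [0.37, -0.92]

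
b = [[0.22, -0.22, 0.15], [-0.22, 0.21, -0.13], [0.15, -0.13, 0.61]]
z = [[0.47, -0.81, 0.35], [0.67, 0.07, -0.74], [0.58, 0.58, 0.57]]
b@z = [[0.04, -0.11, 0.33], [-0.04, 0.12, -0.31], [0.34, 0.22, 0.5]]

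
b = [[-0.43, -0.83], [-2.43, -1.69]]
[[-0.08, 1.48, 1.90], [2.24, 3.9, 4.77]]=b@[[-1.54, -0.57, -0.58], [0.89, -1.49, -1.99]]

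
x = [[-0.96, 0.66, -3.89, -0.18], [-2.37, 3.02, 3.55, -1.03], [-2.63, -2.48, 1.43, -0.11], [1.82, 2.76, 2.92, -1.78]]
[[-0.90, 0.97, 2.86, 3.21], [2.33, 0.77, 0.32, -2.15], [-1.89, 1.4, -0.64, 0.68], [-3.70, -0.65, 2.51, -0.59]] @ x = [[-3.11, 4.10, 20.41, -6.87], [-8.82, -2.86, -12.15, 2.58], [1.42, 6.44, 13.39, -2.24], [-2.58, -12.26, 13.95, 2.11]]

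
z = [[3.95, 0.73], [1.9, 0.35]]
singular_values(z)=[4.46, 0.0]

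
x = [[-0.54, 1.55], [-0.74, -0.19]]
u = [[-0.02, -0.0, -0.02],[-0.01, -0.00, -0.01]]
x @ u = [[-0.00, 0.0, -0.00], [0.02, 0.00, 0.02]]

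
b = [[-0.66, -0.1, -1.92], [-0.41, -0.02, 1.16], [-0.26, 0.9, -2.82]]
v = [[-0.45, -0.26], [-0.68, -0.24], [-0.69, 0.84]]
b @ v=[[1.69, -1.42],[-0.60, 1.09],[1.45, -2.52]]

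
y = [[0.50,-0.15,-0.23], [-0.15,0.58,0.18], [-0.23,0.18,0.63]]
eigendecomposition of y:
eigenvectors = [[0.52,-0.82,-0.25], [-0.53,-0.08,-0.84], [-0.67,-0.57,0.48]]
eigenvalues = [0.95, 0.33, 0.43]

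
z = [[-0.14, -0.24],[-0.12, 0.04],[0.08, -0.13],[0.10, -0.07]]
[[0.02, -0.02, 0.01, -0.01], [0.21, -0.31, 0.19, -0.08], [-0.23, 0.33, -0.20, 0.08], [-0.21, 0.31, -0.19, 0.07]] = z@ [[-1.50, 2.22, -1.34, 0.54],[0.81, -1.2, 0.73, -0.29]]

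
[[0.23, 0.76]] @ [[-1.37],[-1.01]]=[[-1.08]]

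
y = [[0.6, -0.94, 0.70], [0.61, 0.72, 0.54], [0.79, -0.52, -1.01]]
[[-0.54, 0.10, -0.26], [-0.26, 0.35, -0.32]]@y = [[-0.47, 0.71, -0.06], [-0.20, 0.66, 0.33]]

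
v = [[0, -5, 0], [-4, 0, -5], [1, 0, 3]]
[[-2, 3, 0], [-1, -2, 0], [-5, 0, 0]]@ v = [[-12, 10, -15], [8, 5, 10], [0, 25, 0]]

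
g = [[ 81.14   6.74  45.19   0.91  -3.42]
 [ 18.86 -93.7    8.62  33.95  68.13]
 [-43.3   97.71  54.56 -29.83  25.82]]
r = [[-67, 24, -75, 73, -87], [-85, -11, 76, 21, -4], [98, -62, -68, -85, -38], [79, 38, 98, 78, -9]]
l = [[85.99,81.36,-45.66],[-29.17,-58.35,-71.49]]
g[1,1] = -93.7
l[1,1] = -58.35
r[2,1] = -62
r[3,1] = 38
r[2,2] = -68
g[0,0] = 81.14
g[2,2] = 54.56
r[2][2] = -68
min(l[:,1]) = -58.35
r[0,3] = 73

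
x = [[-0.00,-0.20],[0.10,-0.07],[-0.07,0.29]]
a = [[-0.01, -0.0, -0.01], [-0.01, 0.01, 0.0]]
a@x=[[0.0, -0.00], [0.00, 0.0]]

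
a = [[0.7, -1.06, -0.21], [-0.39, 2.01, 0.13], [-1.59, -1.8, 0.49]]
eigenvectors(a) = [[0.29, 0.11, 0.5], [-0.01, 0.17, -0.79], [0.96, -0.98, 0.36]]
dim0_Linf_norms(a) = [1.59, 2.01, 0.49]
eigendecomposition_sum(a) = [[0.01, 0.01, 0.00],[-0.00, -0.0, -0.0],[0.04, 0.03, 0.01]] + [[0.22,0.11,-0.07],[0.33,0.17,-0.1],[-1.96,-1.00,0.58]] + [[0.46, -1.18, -0.15], [-0.72, 1.84, 0.23], [0.33, -0.84, -0.10]]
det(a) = 0.05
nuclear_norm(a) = 4.73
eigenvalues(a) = [0.02, 0.97, 2.2]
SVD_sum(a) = [[-0.2, -0.81, 0.06], [0.45, 1.78, -0.14], [-0.53, -2.09, 0.16]] + [[0.90, -0.25, -0.28], [-0.84, 0.23, 0.26], [-1.06, 0.29, 0.33]] + [[0.00, -0.0, 0.01], [0.0, -0.0, 0.01], [0.00, -0.00, 0.00]]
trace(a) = 3.20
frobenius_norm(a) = 3.45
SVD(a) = [[0.28, 0.55, 0.78], [-0.62, -0.52, 0.59], [0.73, -0.65, 0.20]] @ diag([2.9614967468721054, 1.761942312447291, 0.009813555616022209]) @ [[-0.24, -0.97, 0.07], [0.92, -0.25, -0.29], [0.3, -0.0, 0.96]]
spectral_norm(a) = 2.96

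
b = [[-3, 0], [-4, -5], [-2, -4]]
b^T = [[-3, -4, -2], [0, -5, -4]]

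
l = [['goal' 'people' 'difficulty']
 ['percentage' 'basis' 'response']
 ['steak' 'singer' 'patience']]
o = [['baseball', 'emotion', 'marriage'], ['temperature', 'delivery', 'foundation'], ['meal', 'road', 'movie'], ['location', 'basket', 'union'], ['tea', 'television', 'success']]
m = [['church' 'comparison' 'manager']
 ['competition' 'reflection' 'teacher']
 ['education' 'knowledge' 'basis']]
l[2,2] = 'patience'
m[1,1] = 'reflection'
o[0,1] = 'emotion'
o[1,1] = 'delivery'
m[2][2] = 'basis'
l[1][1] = 'basis'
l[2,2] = 'patience'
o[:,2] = ['marriage', 'foundation', 'movie', 'union', 'success']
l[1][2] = 'response'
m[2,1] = 'knowledge'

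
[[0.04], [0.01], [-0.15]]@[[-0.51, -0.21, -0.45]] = [[-0.02,-0.01,-0.02],[-0.01,-0.0,-0.00],[0.08,0.03,0.07]]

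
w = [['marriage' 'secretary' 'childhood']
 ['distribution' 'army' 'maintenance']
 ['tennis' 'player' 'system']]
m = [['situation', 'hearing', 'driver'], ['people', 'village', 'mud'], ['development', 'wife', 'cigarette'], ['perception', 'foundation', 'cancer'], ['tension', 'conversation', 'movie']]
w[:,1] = ['secretary', 'army', 'player']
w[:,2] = ['childhood', 'maintenance', 'system']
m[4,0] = 'tension'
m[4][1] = 'conversation'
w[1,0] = 'distribution'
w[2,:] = ['tennis', 'player', 'system']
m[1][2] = 'mud'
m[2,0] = 'development'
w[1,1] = 'army'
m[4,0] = 'tension'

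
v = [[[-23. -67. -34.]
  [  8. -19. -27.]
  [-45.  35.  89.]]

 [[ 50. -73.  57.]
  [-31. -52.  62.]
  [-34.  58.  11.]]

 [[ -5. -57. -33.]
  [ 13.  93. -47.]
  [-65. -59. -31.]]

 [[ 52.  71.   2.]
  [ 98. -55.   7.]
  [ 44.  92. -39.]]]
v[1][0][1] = -73.0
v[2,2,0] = -65.0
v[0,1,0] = 8.0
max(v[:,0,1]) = 71.0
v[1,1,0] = -31.0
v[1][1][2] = 62.0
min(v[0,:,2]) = -34.0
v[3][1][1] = -55.0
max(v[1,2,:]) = 58.0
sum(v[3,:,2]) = -30.0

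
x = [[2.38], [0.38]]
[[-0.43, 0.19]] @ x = [[-0.95]]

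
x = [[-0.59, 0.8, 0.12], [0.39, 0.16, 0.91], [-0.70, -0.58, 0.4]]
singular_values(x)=[1.01, 1.0, 0.99]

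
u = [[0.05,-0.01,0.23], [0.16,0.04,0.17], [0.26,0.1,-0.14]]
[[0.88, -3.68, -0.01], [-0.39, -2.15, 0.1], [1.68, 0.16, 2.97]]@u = [[-0.55, -0.16, -0.42],[-0.34, -0.07, -0.47],[0.88, 0.29, -0.00]]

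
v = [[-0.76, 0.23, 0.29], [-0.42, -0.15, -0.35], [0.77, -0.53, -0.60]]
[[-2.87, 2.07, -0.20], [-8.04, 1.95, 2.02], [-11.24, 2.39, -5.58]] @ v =[[1.16, -0.86, -1.44], [6.85, -3.21, -4.23], [3.24, 0.01, -0.75]]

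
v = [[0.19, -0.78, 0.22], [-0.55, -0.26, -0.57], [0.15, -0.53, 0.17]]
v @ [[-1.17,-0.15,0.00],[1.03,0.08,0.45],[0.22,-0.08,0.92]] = [[-0.98, -0.11, -0.15],[0.25, 0.11, -0.64],[-0.68, -0.08, -0.08]]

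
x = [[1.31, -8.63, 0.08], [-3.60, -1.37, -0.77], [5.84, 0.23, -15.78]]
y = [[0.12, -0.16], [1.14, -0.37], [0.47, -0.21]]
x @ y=[[-9.64,  2.97], [-2.36,  1.24], [-6.45,  2.29]]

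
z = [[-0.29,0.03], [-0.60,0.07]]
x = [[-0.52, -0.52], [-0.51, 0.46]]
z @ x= [[0.14, 0.16], [0.28, 0.34]]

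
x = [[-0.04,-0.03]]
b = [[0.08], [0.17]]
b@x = [[-0.0, -0.00], [-0.01, -0.01]]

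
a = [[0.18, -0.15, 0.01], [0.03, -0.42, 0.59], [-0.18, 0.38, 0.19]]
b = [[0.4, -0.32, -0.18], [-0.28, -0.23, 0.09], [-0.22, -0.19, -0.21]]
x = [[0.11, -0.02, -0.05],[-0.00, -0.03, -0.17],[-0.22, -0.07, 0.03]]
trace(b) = -0.04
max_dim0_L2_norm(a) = 0.62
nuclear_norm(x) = 0.47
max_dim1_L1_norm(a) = 1.04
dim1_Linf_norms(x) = [0.11, 0.17, 0.22]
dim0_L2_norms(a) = [0.26, 0.59, 0.62]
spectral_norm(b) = 0.56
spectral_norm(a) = 0.74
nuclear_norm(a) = 1.33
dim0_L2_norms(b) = [0.54, 0.44, 0.29]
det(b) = 0.05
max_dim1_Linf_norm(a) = 0.59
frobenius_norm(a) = 0.89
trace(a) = -0.05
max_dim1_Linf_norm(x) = 0.22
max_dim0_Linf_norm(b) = 0.4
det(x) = -0.00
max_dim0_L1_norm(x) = 0.33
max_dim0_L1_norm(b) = 0.9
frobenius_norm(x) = 0.31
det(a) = -0.04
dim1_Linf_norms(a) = [0.18, 0.59, 0.38]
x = a @ b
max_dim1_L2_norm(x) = 0.23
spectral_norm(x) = 0.26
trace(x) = 0.11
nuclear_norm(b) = 1.22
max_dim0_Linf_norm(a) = 0.59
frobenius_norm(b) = 0.75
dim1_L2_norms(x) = [0.12, 0.17, 0.23]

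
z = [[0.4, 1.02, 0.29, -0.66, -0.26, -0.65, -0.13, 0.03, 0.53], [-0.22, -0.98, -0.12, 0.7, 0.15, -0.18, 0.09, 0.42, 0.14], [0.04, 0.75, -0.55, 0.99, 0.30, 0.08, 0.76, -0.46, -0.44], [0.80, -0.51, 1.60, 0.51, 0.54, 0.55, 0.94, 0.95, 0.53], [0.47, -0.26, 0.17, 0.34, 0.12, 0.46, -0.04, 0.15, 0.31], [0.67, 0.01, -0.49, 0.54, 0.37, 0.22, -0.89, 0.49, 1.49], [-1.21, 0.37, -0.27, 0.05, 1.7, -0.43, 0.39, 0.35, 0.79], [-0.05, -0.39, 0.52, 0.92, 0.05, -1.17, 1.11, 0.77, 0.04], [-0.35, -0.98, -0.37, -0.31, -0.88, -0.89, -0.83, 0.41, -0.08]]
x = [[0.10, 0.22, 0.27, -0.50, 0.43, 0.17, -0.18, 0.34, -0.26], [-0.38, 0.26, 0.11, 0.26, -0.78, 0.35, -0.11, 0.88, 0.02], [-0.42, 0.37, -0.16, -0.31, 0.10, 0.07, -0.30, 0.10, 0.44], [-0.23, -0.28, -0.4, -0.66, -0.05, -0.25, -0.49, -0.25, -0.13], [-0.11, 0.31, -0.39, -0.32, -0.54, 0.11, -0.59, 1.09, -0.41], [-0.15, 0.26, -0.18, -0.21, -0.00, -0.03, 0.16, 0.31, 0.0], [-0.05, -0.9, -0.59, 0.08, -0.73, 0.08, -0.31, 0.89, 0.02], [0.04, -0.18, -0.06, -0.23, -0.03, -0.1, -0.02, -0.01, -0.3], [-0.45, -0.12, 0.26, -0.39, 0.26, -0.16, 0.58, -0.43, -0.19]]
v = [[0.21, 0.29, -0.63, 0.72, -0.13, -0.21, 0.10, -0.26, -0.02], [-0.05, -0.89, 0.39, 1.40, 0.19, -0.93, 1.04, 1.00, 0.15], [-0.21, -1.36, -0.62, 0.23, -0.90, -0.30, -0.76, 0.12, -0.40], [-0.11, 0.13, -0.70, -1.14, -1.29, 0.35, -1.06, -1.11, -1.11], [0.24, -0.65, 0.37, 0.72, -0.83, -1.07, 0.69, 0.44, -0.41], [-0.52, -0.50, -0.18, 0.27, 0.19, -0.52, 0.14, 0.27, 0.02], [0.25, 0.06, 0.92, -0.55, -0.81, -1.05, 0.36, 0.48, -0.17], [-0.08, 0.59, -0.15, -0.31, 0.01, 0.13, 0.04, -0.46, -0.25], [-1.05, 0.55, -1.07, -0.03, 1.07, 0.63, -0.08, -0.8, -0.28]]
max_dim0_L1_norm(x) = 4.3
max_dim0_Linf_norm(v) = 1.4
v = x @ z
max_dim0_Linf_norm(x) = 1.09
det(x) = 0.00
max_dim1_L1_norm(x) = 3.87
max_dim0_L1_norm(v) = 5.42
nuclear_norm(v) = 12.06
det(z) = 0.00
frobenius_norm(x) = 3.32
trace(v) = -4.17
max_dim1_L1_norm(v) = 7.0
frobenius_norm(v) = 5.66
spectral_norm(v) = 3.93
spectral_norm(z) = 3.13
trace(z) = 0.80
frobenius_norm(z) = 5.71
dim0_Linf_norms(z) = [1.21, 1.02, 1.6, 0.99, 1.7, 1.17, 1.11, 0.95, 1.49]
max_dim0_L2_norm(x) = 1.8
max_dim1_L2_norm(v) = 2.68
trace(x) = -1.54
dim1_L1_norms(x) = [2.47, 3.15, 2.27, 2.74, 3.87, 1.3, 3.65, 0.97, 2.84]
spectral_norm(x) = 2.35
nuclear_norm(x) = 7.73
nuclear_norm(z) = 13.81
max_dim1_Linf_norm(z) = 1.7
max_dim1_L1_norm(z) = 6.93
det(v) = 0.00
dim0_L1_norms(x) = [1.93, 2.9, 2.42, 2.96, 2.92, 1.32, 2.74, 4.3, 1.77]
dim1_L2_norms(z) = [1.58, 1.33, 1.71, 2.53, 0.88, 2.1, 2.38, 2.11, 1.94]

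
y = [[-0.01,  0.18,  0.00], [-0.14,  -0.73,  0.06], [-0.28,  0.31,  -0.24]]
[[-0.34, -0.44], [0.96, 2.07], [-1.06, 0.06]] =y @ [[2.18, -1.98], [-1.77, -2.56], [-0.41, -1.23]]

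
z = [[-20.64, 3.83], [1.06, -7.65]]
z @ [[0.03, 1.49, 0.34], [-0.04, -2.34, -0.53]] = [[-0.77, -39.72, -9.05], [0.34, 19.48, 4.41]]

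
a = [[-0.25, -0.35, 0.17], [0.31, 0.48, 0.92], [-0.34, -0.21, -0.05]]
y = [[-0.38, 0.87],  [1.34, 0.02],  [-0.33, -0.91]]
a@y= [[-0.43, -0.38], [0.22, -0.56], [-0.14, -0.25]]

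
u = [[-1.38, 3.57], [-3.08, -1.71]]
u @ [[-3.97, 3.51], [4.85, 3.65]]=[[22.79, 8.19],[3.93, -17.05]]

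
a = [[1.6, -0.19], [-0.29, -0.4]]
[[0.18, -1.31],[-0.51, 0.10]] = a @ [[0.24, -0.78], [1.09, 0.31]]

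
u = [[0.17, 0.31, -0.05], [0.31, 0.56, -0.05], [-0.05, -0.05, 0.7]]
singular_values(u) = [0.79, 0.65, 0.0]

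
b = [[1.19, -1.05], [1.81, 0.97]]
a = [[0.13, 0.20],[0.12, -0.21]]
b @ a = [[0.03, 0.46], [0.35, 0.16]]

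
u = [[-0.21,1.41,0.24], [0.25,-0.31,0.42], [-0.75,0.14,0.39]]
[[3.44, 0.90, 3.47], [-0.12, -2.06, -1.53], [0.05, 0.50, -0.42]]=u @ [[0.88, -2.09, 0.19], [2.41, 0.84, 2.78], [0.96, -3.03, -1.7]]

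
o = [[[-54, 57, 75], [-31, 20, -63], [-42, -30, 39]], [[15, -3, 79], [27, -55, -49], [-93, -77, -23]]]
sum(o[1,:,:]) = -179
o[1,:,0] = [15, 27, -93]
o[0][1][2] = -63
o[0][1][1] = 20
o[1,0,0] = 15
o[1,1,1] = -55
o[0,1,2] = -63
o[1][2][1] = -77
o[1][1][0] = 27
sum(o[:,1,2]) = -112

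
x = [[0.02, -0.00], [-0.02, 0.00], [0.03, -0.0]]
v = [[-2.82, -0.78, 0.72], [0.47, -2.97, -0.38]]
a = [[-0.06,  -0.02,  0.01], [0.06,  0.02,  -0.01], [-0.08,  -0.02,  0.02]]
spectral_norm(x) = 0.04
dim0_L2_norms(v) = [2.86, 3.07, 0.81]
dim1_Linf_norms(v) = [2.82, 2.97]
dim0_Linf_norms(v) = [2.82, 2.97, 0.72]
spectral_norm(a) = 0.12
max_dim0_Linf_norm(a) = 0.08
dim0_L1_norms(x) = [0.07, 0.0]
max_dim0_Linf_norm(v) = 2.97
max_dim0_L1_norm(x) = 0.07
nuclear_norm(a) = 0.13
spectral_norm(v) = 3.14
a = x @ v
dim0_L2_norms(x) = [0.04, 0.0]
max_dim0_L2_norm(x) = 0.04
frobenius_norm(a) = 0.12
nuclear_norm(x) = 0.04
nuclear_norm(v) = 6.04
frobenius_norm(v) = 4.27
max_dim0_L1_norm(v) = 3.75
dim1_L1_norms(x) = [0.02, 0.02, 0.03]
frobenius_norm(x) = 0.04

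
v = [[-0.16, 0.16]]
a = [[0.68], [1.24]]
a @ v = [[-0.11,  0.11], [-0.2,  0.2]]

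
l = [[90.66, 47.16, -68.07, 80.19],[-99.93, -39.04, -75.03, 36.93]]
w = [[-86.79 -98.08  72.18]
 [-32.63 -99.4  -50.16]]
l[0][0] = 90.66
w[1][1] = -99.4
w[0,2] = 72.18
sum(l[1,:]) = -177.07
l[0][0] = 90.66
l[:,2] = [-68.07, -75.03]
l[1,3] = 36.93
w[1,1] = -99.4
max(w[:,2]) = 72.18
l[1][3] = 36.93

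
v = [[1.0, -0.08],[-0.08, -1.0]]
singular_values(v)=[1.0, 1.0]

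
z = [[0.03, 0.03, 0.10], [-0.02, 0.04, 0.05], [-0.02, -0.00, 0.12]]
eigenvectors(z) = [[(0.93+0j), 0.93+0.00j, (0.93-0j)], [-0.00+0.00j, -0.05+0.21j, -0.05-0.21j], [0.37+0.00j, 0.29+0.07j, (0.29-0.07j)]]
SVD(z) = [[-0.62, 0.76, 0.21],[-0.34, -0.02, -0.94],[-0.71, -0.65, 0.27]] @ diag([0.16700346132724017, 0.04244944037871929, 0.03752184585350984]) @ [[0.01, -0.19, -0.98], [0.85, 0.51, -0.09], [0.52, -0.84, 0.17]]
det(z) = 0.00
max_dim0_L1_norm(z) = 0.27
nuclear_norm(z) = 0.25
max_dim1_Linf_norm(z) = 0.12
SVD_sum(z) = [[-0.0, 0.02, 0.10], [-0.0, 0.01, 0.06], [-0.0, 0.02, 0.12]] + [[0.03, 0.02, -0.0],[-0.00, -0.0, 0.00],[-0.02, -0.01, 0.0]] + [[0.00, -0.01, 0.0], [-0.02, 0.03, -0.01], [0.01, -0.01, 0.0]]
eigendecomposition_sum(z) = [[-0.35+0.00j,(-0.35-0j),(1.05+0j)], [-0j,0j,(-0+0j)], [(-0.14+0j),(-0.14-0j),(0.42+0j)]] + [[0.19+0.00j, (0.19-0.13j), (-0.47-0j)], [-0.01+0.04j, (0.02+0.05j), 0.03-0.11j], [0.06+0.01j, 0.07-0.03j, (-0.15-0.04j)]] + [[(0.19-0j), 0.19+0.13j, (-0.47+0j)],[(-0.01-0.04j), (0.02-0.05j), 0.03+0.11j],[(0.06-0.01j), 0.07+0.03j, (-0.15+0.04j)]]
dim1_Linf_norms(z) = [0.1, 0.05, 0.12]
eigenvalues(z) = [(0.07+0j), (0.06+0.01j), (0.06-0.01j)]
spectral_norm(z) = 0.17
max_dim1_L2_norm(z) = 0.12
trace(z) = 0.19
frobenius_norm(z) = 0.18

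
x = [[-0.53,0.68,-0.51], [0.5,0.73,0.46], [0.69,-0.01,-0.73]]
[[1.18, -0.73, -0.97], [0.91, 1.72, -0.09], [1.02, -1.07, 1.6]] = x@[[0.53, 0.52, 1.56], [1.46, 0.78, -0.75], [-0.92, 1.94, -0.71]]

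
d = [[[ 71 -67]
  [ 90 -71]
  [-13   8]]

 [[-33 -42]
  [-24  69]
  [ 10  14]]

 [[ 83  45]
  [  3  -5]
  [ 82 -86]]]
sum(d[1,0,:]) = -75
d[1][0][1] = -42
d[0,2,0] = -13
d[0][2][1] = 8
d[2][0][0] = 83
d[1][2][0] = 10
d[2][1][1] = -5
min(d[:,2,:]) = -86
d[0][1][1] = -71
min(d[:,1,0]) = -24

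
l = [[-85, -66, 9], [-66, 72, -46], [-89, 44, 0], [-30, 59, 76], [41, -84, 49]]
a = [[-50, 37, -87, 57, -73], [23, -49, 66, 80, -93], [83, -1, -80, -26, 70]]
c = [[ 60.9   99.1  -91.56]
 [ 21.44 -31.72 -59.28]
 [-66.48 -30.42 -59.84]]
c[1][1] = -31.72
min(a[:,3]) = -26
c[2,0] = -66.48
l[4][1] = -84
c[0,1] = 99.1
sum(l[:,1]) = 25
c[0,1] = 99.1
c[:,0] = [60.9, 21.44, -66.48]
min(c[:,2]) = -91.56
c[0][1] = 99.1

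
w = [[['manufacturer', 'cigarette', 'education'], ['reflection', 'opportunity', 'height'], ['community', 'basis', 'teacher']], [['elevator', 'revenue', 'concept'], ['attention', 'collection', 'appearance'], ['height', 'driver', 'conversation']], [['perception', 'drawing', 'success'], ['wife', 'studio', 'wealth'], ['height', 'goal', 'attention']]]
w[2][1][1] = 'studio'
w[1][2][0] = 'height'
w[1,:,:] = [['elevator', 'revenue', 'concept'], ['attention', 'collection', 'appearance'], ['height', 'driver', 'conversation']]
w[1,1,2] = 'appearance'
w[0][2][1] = 'basis'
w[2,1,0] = 'wife'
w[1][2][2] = 'conversation'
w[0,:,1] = ['cigarette', 'opportunity', 'basis']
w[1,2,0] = 'height'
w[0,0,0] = 'manufacturer'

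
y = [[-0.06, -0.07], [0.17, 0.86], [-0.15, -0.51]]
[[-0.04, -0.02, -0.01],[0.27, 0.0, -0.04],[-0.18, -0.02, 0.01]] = y@[[0.3, 0.33, 0.30], [0.26, -0.06, -0.11]]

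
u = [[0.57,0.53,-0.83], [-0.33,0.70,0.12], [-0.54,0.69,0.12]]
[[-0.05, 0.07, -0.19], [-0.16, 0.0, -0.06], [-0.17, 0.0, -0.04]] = u @ [[0.07,-0.01,-0.08], [-0.19,0.01,-0.14], [-0.01,-0.08,0.08]]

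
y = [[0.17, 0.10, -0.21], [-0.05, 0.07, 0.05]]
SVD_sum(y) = [[0.17,0.09,-0.21], [-0.03,-0.01,0.03]] + [[-0.00, 0.01, 0.00], [-0.02, 0.08, 0.02]]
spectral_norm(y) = 0.29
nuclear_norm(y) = 0.38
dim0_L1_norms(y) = [0.22, 0.17, 0.26]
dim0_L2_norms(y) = [0.18, 0.12, 0.22]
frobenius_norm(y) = 0.30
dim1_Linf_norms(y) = [0.21, 0.07]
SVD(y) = [[-0.99,  0.16],[0.16,  0.99]] @ diag([0.29140950723434256, 0.08933363920404043]) @ [[-0.60, -0.30, 0.74], [-0.25, 0.95, 0.18]]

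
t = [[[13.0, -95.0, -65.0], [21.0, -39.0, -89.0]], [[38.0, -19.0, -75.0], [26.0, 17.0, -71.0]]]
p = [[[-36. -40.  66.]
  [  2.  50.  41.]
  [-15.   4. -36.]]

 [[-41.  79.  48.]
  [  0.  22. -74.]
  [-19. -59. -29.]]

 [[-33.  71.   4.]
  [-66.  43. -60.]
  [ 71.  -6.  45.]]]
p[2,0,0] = -33.0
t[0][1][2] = -89.0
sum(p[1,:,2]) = -55.0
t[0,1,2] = -89.0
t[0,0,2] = -65.0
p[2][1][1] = 43.0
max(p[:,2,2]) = 45.0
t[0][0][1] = -95.0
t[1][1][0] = 26.0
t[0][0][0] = 13.0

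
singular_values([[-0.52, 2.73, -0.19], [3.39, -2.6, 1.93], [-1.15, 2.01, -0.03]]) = [5.58, 1.94, 0.42]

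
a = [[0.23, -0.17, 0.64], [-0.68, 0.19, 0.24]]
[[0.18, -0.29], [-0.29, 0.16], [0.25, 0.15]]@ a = [[0.24, -0.09, 0.05], [-0.18, 0.08, -0.15], [-0.04, -0.01, 0.20]]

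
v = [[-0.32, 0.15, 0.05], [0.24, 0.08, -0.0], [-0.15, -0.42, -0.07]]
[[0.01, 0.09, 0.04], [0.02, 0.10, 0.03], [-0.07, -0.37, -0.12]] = v @ [[0.03, 0.14, 0.03], [0.14, 0.79, 0.26], [0.03, 0.26, 0.15]]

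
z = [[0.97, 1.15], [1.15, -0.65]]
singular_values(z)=[1.57, 1.25]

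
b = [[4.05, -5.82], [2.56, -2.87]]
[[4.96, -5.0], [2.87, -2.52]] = b @ [[0.75, -0.10], [-0.33, 0.79]]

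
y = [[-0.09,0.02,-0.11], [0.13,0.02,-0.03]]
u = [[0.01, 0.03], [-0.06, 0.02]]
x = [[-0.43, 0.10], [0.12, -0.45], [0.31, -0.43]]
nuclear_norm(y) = 0.27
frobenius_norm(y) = 0.20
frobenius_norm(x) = 0.83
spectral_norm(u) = 0.06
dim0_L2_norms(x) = [0.54, 0.63]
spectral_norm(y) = 0.17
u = y @ x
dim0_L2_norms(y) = [0.16, 0.03, 0.11]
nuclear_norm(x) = 1.10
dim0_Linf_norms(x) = [0.43, 0.45]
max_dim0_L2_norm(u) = 0.06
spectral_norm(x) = 0.76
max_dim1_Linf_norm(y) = 0.13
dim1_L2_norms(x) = [0.44, 0.47, 0.53]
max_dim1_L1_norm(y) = 0.22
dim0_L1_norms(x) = [0.86, 0.98]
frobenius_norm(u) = 0.07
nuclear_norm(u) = 0.09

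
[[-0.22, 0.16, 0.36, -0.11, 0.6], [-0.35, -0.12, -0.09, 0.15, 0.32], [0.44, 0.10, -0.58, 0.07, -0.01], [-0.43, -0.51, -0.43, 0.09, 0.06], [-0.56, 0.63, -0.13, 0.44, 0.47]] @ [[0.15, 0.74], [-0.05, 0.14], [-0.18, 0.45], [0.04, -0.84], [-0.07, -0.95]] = [[-0.15, -0.46], [-0.05, -0.75], [0.17, 0.03], [0.04, -0.72], [-0.11, -1.2]]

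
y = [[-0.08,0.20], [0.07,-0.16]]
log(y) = [[(-3.99+1.07j), -3.13-2.52j], [(-1.1-0.88j), (-2.74+2.07j)]]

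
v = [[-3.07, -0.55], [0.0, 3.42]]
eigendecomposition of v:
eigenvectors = [[1.0, -0.08], [0.0, 1.00]]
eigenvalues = [-3.07, 3.42]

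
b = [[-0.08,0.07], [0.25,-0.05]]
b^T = [[-0.08,0.25], [0.07,-0.05]]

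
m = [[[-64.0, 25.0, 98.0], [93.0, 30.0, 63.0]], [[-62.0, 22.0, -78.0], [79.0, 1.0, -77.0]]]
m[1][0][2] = -78.0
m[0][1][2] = 63.0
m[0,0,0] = -64.0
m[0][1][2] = 63.0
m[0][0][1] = 25.0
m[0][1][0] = 93.0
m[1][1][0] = 79.0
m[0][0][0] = -64.0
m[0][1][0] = 93.0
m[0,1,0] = 93.0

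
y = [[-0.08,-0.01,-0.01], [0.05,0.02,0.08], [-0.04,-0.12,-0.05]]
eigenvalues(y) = [(-0.07+0j), (-0.02+0.09j), (-0.02-0.09j)]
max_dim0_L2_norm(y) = 0.12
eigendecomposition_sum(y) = [[(-0.08-0j),-0.01-0.00j,(-0+0j)], [0.03+0.00j,0.00+0.00j,0.00-0.00j], [0.01+0.00j,0.00+0.00j,0.00-0.00j]] + [[-0.00-0.00j, (-0-0.01j), (-0-0j)], [(0.01+0.02j), (0.01+0.05j), (0.04+0.01j)], [-0.03+0.00j, -0.06-0.01j, (-0.03+0.04j)]] + [[(-0+0j), (-0+0.01j), -0.00+0.00j], [0.01-0.02j, 0.01-0.05j, (0.04-0.01j)], [-0.03-0.00j, (-0.06+0.01j), (-0.03-0.04j)]]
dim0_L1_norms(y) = [0.17, 0.15, 0.14]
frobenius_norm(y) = 0.19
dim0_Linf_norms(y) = [0.08, 0.12, 0.08]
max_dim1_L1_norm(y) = 0.21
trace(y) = -0.11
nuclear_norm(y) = 0.29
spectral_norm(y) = 0.16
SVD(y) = [[-0.33,  -0.65,  0.68], [0.5,  0.49,  0.71], [-0.8,  0.58,  0.17]] @ diag([0.1608423220293573, 0.07724376267072736, 0.05062754756723733]) @ [[0.52, 0.68, 0.52],[0.69, -0.69, 0.21],[-0.50, -0.25, 0.83]]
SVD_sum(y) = [[-0.03, -0.04, -0.03], [0.04, 0.05, 0.04], [-0.07, -0.09, -0.07]] + [[-0.03, 0.03, -0.01], [0.03, -0.03, 0.01], [0.03, -0.03, 0.01]] + [[-0.02, -0.01, 0.03], [-0.02, -0.01, 0.03], [-0.0, -0.0, 0.01]]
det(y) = -0.00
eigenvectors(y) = [[0.92+0.00j, (0.02+0.07j), 0.02-0.07j], [-0.34+0.00j, -0.21-0.60j, (-0.21+0.6j)], [(-0.17+0j), (0.77+0j), 0.77-0.00j]]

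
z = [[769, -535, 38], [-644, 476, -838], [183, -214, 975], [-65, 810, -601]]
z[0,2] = 38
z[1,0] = -644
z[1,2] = -838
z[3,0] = -65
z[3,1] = 810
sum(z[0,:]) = 272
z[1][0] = -644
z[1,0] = -644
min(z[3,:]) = -601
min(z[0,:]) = -535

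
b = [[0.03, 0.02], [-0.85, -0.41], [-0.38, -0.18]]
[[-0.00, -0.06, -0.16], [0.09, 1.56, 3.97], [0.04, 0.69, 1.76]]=b @ [[-0.07, -1.22, -3.1], [-0.07, -1.28, -3.26]]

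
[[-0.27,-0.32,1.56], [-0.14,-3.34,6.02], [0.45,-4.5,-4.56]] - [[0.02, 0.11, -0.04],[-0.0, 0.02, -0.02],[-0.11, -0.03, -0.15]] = [[-0.29, -0.43, 1.6], [-0.14, -3.36, 6.04], [0.56, -4.47, -4.41]]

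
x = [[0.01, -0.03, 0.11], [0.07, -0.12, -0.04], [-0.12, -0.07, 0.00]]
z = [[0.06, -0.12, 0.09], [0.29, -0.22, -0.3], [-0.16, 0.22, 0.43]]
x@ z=[[-0.03, 0.03, 0.06], [-0.02, 0.01, 0.03], [-0.03, 0.03, 0.01]]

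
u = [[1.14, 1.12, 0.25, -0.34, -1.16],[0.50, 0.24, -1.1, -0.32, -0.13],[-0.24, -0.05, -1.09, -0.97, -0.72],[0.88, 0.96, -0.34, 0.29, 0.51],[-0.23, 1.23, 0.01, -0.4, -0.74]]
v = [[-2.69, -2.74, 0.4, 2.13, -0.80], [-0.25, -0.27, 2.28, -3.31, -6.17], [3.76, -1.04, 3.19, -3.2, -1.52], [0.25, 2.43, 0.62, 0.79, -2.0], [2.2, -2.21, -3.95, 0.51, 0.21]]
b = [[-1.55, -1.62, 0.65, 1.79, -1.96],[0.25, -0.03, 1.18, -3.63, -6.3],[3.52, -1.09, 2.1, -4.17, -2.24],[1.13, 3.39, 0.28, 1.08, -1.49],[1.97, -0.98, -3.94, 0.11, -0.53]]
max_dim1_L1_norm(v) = 12.71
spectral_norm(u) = 2.56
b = u + v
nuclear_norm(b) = 24.18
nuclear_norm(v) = 24.61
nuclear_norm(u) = 6.85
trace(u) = -0.16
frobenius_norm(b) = 12.00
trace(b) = 1.07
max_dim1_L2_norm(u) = 2.02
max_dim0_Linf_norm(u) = 1.23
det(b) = 1436.28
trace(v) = 1.23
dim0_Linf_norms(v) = [3.76, 2.74, 3.95, 3.31, 6.17]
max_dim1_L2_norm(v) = 7.37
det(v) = 1514.35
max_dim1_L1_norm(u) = 4.01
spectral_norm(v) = 8.90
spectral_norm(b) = 9.00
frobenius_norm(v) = 12.21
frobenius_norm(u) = 3.58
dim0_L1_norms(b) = [8.42, 7.11, 8.15, 10.78, 12.52]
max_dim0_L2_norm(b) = 7.14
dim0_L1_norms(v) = [9.15, 8.69, 10.44, 9.94, 10.7]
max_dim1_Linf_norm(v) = 6.17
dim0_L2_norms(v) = [5.13, 4.41, 5.61, 5.16, 6.71]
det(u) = -0.67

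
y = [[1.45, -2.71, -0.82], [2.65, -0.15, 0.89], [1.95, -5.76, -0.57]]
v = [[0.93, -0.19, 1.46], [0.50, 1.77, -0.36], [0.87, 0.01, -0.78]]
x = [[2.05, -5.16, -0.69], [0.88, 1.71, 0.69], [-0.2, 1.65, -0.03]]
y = v @ x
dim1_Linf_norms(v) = [1.46, 1.77, 0.87]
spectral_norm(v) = 2.00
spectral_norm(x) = 5.99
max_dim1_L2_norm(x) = 5.6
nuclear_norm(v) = 4.73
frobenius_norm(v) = 2.81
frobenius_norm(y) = 7.43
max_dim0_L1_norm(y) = 8.62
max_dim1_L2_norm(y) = 6.11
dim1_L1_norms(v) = [2.58, 2.63, 1.66]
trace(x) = 3.73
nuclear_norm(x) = 7.84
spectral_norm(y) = 6.93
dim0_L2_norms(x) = [2.24, 5.68, 0.98]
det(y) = 11.04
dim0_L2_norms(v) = [1.37, 1.78, 1.69]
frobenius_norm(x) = 6.18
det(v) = -3.54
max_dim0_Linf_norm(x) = 5.16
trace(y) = 0.73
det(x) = -3.10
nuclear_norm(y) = 10.16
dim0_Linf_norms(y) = [2.65, 5.76, 0.89]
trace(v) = 1.92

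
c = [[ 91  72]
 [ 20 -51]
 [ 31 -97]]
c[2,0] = 31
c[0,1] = 72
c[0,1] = 72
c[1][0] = 20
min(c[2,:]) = -97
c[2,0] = 31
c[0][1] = 72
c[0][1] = 72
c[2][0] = 31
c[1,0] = 20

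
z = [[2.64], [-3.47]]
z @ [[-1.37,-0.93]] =[[-3.62,-2.46], [4.75,3.23]]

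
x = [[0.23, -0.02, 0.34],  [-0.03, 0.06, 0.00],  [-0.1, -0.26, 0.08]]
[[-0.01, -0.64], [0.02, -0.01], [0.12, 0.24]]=x@[[-0.72, -1.15], [-0.06, -0.82], [0.46, -1.16]]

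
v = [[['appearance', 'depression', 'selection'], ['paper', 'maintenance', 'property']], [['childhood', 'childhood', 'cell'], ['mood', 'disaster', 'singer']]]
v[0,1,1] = 'maintenance'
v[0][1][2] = 'property'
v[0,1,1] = 'maintenance'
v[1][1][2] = 'singer'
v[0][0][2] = 'selection'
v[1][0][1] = 'childhood'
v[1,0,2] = 'cell'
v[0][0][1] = 'depression'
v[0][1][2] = 'property'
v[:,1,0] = ['paper', 'mood']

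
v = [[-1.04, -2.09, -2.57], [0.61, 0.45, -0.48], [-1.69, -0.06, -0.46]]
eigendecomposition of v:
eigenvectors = [[(-0.8+0j),  0.09+0.52j,  0.09-0.52j], [0.06+0.00j,  (0.62+0j),  0.62-0.00j], [-0.59+0.00j,  (-0.41-0.41j),  (-0.41+0.41j)]]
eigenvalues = [(-2.76+0j), (0.85+0.83j), (0.85-0.83j)]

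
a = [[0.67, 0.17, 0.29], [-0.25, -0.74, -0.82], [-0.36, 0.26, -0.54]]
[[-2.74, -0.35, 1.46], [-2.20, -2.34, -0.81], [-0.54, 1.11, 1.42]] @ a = [[-2.27, 0.17, -1.3], [-0.60, 1.15, 1.72], [-1.15, -0.54, -1.83]]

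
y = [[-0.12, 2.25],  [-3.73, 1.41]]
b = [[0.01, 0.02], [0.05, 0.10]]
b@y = [[-0.08, 0.05], [-0.38, 0.25]]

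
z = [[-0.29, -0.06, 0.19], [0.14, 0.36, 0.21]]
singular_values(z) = [0.45, 0.34]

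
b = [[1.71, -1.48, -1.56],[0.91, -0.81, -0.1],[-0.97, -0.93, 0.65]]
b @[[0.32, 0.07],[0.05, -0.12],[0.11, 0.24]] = [[0.3, -0.08], [0.24, 0.14], [-0.29, 0.20]]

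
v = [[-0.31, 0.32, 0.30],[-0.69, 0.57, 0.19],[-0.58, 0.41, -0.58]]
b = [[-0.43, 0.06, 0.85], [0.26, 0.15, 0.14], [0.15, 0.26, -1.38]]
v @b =[[0.26, 0.11, -0.63], [0.47, 0.09, -0.77], [0.27, -0.12, 0.36]]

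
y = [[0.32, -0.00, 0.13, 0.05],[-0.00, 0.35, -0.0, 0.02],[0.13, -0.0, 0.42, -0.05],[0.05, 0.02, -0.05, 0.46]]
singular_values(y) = [0.51, 0.48, 0.35, 0.21]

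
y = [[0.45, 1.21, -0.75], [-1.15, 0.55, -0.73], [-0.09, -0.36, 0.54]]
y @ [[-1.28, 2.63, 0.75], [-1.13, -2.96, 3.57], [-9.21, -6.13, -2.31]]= [[4.96, 2.20, 6.39], [7.57, -0.18, 2.79], [-4.45, -2.48, -2.6]]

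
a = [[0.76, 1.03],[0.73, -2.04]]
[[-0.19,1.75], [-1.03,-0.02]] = a@[[-0.63, 1.54],[0.28, 0.56]]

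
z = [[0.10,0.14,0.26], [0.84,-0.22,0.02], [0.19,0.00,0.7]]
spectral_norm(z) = 0.94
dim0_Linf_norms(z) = [0.84, 0.22, 0.7]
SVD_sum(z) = [[0.16, -0.03, 0.09], [0.68, -0.13, 0.36], [0.43, -0.08, 0.23]] + [[-0.09, 0.05, 0.19], [0.16, -0.09, -0.34], [-0.22, 0.13, 0.47]] + [[0.03, 0.12, -0.02], [0.00, 0.00, -0.00], [-0.01, -0.05, 0.01]]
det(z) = -0.09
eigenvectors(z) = [[0.27, -0.48, 0.39], [-0.96, -0.86, 0.34], [-0.04, 0.2, 0.85]]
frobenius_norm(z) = 1.17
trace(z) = 0.58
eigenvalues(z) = [-0.45, 0.24, 0.79]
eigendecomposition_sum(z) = [[-0.14, 0.08, 0.03], [0.51, -0.31, -0.11], [0.02, -0.01, -0.00]] + [[0.14, 0.04, -0.08], [0.24, 0.07, -0.14], [-0.06, -0.02, 0.03]] + [[0.10, 0.01, 0.31], [0.09, 0.01, 0.27], [0.22, 0.03, 0.67]]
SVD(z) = [[-0.2, 0.32, -0.93], [-0.83, -0.56, -0.01], [-0.52, 0.77, 0.37]] @ diag([0.9367647473275356, 0.6946773013607497, 0.1326471075392323]) @ [[-0.87, 0.17, -0.46], [-0.42, 0.24, 0.88], [-0.26, -0.96, 0.14]]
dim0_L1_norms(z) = [1.13, 0.36, 0.98]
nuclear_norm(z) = 1.76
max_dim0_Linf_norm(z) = 0.84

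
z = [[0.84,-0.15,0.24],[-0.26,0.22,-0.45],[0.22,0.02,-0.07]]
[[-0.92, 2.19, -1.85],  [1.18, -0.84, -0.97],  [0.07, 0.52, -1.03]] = z @ [[-0.26, 2.46, -3.48], [3.4, -0.50, -2.15], [-0.81, 0.20, 3.12]]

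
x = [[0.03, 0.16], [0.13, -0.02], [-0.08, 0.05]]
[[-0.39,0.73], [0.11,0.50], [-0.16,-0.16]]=x @ [[0.44,  4.39], [-2.54,  3.74]]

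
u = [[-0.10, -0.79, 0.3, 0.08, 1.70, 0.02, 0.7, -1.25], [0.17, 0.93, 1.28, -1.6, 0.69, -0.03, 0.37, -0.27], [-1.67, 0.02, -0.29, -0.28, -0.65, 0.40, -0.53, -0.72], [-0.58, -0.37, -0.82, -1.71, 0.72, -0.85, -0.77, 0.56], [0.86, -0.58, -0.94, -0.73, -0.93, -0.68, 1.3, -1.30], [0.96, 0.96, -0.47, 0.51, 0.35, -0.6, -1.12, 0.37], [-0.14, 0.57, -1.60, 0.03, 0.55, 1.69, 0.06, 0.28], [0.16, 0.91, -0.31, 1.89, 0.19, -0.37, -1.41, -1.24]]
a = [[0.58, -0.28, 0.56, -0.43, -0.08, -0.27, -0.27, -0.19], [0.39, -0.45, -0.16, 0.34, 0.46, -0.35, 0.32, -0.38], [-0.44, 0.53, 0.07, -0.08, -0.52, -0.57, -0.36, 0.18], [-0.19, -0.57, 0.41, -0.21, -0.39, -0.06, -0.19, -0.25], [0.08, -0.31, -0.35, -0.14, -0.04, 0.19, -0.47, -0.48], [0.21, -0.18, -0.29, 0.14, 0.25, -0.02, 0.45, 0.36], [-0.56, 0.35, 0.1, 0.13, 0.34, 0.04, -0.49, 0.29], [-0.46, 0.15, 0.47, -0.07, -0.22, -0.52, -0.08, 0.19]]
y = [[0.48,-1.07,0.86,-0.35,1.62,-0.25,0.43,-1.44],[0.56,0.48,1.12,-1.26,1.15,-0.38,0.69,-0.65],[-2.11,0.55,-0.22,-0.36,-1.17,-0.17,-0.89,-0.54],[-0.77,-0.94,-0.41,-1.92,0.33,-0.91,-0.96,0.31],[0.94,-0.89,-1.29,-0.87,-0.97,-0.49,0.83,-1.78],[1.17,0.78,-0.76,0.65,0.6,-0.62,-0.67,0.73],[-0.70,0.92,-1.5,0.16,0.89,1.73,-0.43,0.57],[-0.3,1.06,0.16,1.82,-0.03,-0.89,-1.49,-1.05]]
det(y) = 100.91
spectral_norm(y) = 4.22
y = u + a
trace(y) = -4.25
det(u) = 0.92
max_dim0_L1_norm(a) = 2.91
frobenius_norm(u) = 6.91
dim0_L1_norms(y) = [7.03, 6.69, 6.32, 7.39, 6.76, 5.44, 6.39, 7.07]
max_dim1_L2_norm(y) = 3.02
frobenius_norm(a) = 2.70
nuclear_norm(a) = 6.50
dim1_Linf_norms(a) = [0.58, 0.46, 0.57, 0.57, 0.48, 0.45, 0.56, 0.52]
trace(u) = -3.88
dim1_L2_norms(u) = [2.38, 2.4, 2.08, 2.49, 2.68, 2.05, 2.48, 2.87]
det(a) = 0.02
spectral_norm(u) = 3.64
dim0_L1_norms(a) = [2.91, 2.82, 2.41, 1.54, 2.3, 2.02, 2.63, 2.32]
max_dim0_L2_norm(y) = 3.17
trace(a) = -0.37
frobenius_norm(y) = 7.62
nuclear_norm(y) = 19.38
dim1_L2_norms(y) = [2.68, 2.4, 2.72, 2.7, 3.02, 2.17, 2.81, 2.94]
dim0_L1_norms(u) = [4.64, 5.13, 6.01, 6.83, 5.78, 4.64, 6.26, 5.99]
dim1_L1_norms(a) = [2.66, 2.85, 2.75, 2.27, 2.06, 1.9, 2.3, 2.16]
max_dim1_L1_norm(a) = 2.85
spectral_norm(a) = 1.71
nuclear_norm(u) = 17.86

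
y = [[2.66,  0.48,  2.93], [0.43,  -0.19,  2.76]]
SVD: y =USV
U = [[-0.84, -0.55], [-0.55, 0.84]]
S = [4.67, 1.37]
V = [[-0.53,-0.06,-0.85], [-0.8,-0.31,0.52]]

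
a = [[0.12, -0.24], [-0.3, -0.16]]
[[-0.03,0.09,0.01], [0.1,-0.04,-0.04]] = a @[[-0.32,0.26,0.12], [-0.04,-0.23,0.0]]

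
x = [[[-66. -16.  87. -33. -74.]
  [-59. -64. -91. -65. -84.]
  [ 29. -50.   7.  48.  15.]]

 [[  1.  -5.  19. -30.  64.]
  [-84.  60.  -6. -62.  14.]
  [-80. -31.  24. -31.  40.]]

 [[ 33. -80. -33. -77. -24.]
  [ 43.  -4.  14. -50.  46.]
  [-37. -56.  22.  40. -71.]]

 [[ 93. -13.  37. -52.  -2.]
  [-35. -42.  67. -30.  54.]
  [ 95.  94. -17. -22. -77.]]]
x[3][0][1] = -13.0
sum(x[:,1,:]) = -378.0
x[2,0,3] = -77.0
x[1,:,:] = [[1.0, -5.0, 19.0, -30.0, 64.0], [-84.0, 60.0, -6.0, -62.0, 14.0], [-80.0, -31.0, 24.0, -31.0, 40.0]]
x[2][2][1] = -56.0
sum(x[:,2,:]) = -58.0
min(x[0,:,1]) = -64.0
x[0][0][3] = -33.0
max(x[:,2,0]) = 95.0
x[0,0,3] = -33.0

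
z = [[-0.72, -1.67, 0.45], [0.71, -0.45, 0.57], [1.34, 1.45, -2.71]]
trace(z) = -3.88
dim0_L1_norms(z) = [2.77, 3.57, 3.73]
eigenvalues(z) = [(-0.31+1.07j), (-0.31-1.07j), (-3.26+0j)]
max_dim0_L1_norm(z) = 3.73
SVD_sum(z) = [[-0.60, -0.86, 1.13], [-0.15, -0.22, 0.29], [1.29, 1.85, -2.43]] + [[-0.20, -0.77, -0.70], [0.03, 0.13, 0.12], [-0.09, -0.34, -0.31]] + [[0.08, -0.03, 0.02], [0.83, -0.36, 0.17], [0.14, -0.06, 0.03]]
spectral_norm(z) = 3.68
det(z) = -4.04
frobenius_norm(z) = 3.97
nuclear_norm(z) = 5.79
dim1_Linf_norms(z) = [1.67, 0.71, 2.71]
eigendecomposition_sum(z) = [[-0.24+0.47j,(-0.57-0.26j),(-0.14+0.09j)], [(0.42+0.1j),-0.09+0.51j,0.10+0.09j], [0.22+0.22j,-0.25+0.27j,0.02+0.10j]] + [[(-0.24-0.47j), (-0.57+0.26j), -0.14-0.09j], [(0.42-0.1j), (-0.09-0.51j), 0.10-0.09j], [0.22-0.22j, (-0.25-0.27j), (0.02-0.1j)]] + [[(-0.24-0j),-0.52-0.00j,(0.73-0j)],  [(-0.12-0j),(-0.27-0j),(0.37-0j)],  [0.91+0.00j,1.96+0.00j,-2.76+0.00j]]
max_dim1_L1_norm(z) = 5.5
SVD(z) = [[-0.42,0.90,0.09], [-0.11,-0.15,0.98], [0.9,0.4,0.16]] @ diag([3.6786989570434447, 1.1723398177890931, 0.9361054080998046]) @ [[0.39,0.56,-0.73], [-0.19,-0.73,-0.66], [0.9,-0.39,0.18]]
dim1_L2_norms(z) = [1.87, 1.02, 3.35]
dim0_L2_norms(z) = [1.68, 2.26, 2.81]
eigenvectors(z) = [[(0.7+0j), 0.70-0.00j, (-0.25+0j)], [(-0.14-0.56j), -0.14+0.56j, (-0.13+0j)], [(0.13-0.4j), (0.13+0.4j), (0.96+0j)]]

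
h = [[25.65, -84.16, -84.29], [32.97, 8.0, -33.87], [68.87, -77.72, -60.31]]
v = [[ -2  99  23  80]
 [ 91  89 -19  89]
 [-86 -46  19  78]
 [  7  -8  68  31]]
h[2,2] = -60.31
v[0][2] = 23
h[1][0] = 32.97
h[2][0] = 68.87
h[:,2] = [-84.29, -33.87, -60.31]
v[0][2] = 23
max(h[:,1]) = 8.0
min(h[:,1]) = -84.16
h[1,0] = 32.97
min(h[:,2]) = -84.29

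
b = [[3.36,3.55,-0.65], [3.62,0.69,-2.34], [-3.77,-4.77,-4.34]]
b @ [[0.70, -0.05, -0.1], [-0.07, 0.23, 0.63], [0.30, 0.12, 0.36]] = [[1.91, 0.57, 1.67], [1.78, -0.30, -0.77], [-3.61, -1.43, -4.19]]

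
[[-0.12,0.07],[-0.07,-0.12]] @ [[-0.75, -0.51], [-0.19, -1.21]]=[[0.08, -0.02], [0.08, 0.18]]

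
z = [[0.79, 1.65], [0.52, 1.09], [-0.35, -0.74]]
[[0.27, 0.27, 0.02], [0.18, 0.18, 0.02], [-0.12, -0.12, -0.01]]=z @ [[0.13, 0.13, 0.01],[0.1, 0.1, 0.01]]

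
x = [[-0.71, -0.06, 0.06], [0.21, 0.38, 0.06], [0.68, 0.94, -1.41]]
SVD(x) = [[-0.21, -0.93, -0.30], [0.13, 0.28, -0.95], [0.97, -0.24, 0.06]] @ diag([1.8773013786714876, 0.6342782495390457, 0.3330625103487573]) @ [[0.44, 0.52, -0.73], [0.88, -0.1, 0.47], [0.17, -0.85, -0.5]]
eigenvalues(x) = [-1.49, -0.66, 0.4]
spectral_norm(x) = 1.88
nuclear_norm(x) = 2.84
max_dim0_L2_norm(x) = 1.41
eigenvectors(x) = [[-0.08, 0.84, 0.02], [-0.02, -0.20, -0.89], [1.00, 0.51, -0.45]]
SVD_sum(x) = [[-0.17, -0.20, 0.29], [0.11, 0.13, -0.18], [0.81, 0.94, -1.33]] + [[-0.52, 0.06, -0.28], [0.15, -0.02, 0.08], [-0.13, 0.01, -0.07]] + [[-0.02, 0.08, 0.05], [-0.05, 0.27, 0.16], [0.00, -0.02, -0.01]]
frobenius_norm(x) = 2.01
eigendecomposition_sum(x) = [[-0.08, -0.06, 0.11], [-0.02, -0.02, 0.03], [1.02, 0.73, -1.39]] + [[-0.63, 0.01, -0.05], [0.15, -0.0, 0.01], [-0.38, 0.01, -0.03]] + [[-0.0, -0.01, -0.0], [0.08, 0.4, 0.02], [0.04, 0.2, 0.01]]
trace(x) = -1.74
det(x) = 0.40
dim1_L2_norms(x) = [0.72, 0.44, 1.83]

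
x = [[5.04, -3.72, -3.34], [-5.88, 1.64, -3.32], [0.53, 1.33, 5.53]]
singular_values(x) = [8.61, 7.56, 0.27]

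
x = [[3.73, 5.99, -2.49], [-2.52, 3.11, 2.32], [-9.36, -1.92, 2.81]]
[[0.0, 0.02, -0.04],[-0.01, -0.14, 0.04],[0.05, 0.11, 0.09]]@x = [[0.32, 0.14, -0.07], [-0.06, -0.57, -0.19], [-0.93, 0.47, 0.38]]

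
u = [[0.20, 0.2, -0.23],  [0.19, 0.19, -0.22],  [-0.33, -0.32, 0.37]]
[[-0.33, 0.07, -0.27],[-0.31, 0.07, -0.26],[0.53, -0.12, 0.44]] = u @ [[-0.63, 0.68, -0.76], [-0.33, 0.42, -0.68], [0.59, 0.65, -0.08]]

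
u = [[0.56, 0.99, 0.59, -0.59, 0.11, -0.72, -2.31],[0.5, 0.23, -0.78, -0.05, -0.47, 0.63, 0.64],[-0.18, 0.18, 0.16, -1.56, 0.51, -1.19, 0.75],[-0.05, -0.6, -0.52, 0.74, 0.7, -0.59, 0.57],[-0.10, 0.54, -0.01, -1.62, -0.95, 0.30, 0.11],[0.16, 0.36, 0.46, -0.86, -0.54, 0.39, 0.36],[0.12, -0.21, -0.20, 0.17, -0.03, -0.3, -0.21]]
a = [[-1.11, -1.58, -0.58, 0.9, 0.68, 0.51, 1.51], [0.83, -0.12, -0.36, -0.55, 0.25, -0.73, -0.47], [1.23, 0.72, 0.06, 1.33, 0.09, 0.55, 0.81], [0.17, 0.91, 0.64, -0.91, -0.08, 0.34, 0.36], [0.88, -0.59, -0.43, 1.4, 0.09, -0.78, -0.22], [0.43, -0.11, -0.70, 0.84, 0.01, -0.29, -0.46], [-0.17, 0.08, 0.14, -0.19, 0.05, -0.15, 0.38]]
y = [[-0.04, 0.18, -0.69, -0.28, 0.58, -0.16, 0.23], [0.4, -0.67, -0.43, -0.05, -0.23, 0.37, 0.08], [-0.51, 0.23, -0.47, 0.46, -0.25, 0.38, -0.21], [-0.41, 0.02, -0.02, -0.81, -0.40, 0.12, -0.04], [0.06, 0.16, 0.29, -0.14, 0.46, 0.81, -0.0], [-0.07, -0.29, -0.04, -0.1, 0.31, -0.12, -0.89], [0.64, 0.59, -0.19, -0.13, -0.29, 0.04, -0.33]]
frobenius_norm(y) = 2.65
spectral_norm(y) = 1.01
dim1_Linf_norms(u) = [2.31, 0.78, 1.56, 0.74, 1.62, 0.86, 0.3]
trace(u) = 0.92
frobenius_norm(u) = 4.77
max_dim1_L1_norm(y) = 2.51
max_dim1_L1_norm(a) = 6.87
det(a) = -0.00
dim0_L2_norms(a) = [2.11, 2.06, 1.25, 2.53, 0.74, 1.39, 1.92]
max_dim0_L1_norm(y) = 2.52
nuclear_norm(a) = 9.73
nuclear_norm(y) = 7.00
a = u @ y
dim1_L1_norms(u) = [5.87, 3.3, 4.53, 3.77, 3.63, 3.13, 1.24]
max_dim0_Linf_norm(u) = 2.31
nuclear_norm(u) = 9.72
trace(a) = -1.90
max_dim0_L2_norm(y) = 1.0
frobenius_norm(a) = 4.78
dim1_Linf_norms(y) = [0.69, 0.67, 0.51, 0.81, 0.81, 0.89, 0.64]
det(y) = -1.00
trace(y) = -1.98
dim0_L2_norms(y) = [1.0, 1.0, 1.0, 1.0, 1.0, 1.0, 1.0]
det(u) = -0.00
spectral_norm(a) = 3.12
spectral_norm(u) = 3.13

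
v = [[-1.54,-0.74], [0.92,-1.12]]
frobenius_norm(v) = 2.24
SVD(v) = [[-0.89, 0.46], [0.46, 0.89]] @ diag([1.7962104160548025, 1.339264029702968]) @ [[1.0, 0.08],[0.08, -1.00]]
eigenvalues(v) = [(-1.33+0.8j), (-1.33-0.8j)]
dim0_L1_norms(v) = [2.46, 1.86]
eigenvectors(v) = [[(0.17-0.65j), 0.17+0.65j], [(-0.74+0j), -0.74-0.00j]]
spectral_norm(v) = 1.80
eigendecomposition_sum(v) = [[(-0.77+0.22j), -0.37-0.62j],[(0.46+0.77j), (-0.56+0.57j)]] + [[-0.77-0.22j, -0.37+0.62j], [(0.46-0.77j), -0.56-0.57j]]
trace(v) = -2.66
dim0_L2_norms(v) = [1.79, 1.34]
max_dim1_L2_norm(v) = 1.71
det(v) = 2.41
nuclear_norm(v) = 3.14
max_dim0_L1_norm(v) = 2.46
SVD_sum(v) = [[-1.59, -0.12], [0.83, 0.06]] + [[0.05, -0.62], [0.09, -1.18]]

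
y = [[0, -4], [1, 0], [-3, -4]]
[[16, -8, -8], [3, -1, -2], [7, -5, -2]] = y@[[3, -1, -2], [-4, 2, 2]]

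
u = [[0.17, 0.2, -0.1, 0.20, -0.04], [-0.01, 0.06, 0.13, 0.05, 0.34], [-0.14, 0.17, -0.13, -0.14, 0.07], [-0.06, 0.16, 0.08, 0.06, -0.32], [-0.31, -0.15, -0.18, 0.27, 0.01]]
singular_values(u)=[0.49, 0.48, 0.34, 0.3, 0.21]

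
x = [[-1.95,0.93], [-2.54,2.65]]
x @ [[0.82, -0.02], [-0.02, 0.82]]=[[-1.62,0.80], [-2.14,2.22]]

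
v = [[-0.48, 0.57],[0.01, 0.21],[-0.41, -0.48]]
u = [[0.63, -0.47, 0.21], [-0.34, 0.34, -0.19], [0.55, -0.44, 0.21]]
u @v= [[-0.39, 0.16],[0.24, -0.03],[-0.35, 0.12]]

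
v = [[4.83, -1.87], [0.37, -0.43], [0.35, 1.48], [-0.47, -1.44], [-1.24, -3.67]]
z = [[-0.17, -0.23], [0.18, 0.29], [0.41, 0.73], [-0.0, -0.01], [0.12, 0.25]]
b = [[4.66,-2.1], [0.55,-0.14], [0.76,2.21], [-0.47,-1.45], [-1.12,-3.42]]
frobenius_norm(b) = 6.87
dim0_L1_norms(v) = [7.26, 8.89]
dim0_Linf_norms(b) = [4.66, 3.42]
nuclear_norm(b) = 9.68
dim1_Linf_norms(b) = [4.66, 0.55, 2.21, 1.45, 3.42]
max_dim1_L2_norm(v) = 5.18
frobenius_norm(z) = 0.99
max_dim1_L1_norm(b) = 6.76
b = z + v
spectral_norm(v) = 5.23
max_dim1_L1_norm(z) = 1.14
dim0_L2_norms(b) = [4.91, 4.81]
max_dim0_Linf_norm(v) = 4.83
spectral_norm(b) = 5.22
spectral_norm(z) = 0.99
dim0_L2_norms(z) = [0.49, 0.86]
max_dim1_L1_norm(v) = 6.7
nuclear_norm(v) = 9.64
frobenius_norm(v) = 6.84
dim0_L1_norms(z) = [0.88, 1.51]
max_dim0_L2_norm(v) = 5.03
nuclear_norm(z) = 1.03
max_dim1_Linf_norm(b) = 4.66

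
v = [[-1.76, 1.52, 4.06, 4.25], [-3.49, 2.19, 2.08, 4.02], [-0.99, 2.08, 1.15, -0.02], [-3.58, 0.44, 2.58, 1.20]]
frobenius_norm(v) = 10.25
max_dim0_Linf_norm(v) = 4.25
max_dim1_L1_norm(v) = 11.78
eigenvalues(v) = [(1.51+2.73j), (1.51-2.73j), (-0.12+2.83j), (-0.12-2.83j)]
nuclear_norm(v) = 15.73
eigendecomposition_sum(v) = [[(-2.03+1.76j), 1.70-1.18j, 2.29+1.17j, (0.9+0.77j)], [-3.14-0.08j, (2.41+0.32j), 1.05+2.82j, 0.17+1.38j], [(-0.9+1.54j), 0.82-1.11j, (1.69+0.25j), (0.73+0.29j)], [(-0.71-1.39j), 0.43+1.13j, -0.98+1.13j, (-0.56+0.4j)]] + [[(-2.03-1.76j), 1.70+1.18j, 2.29-1.17j, 0.90-0.77j],  [(-3.14+0.08j), (2.41-0.32j), (1.05-2.82j), (0.17-1.38j)],  [-0.90-1.54j, 0.82+1.11j, (1.69-0.25j), (0.73-0.29j)],  [(-0.71+1.39j), 0.43-1.13j, -0.98-1.13j, (-0.56-0.4j)]] + [[(1.15+0.96j), -0.94+0.15j, (-0.26-1.95j), (1.23-0.96j)], [(1.4+1.51j), -1.31+0.04j, (-0.01-2.71j), 1.84-1.09j], [0.40-0.81j, 0.22+0.53j, -1.11+0.43j, (-0.74-0.58j)], [-1.08+1.37j, -0.21-1.10j, 2.27-0.37j, 1.16+1.40j]] + [[1.15-0.96j, (-0.94-0.15j), (-0.26+1.95j), (1.23+0.96j)], [1.40-1.51j, -1.31-0.04j, -0.01+2.71j, (1.84+1.09j)], [(0.4+0.81j), 0.22-0.53j, -1.11-0.43j, (-0.74+0.58j)], [(-1.08-1.37j), (-0.21+1.1j), 2.27+0.37j, (1.16-1.4j)]]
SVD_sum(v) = [[-3.15, 1.82, 3.27, 3.60], [-3.10, 1.79, 3.21, 3.54], [-0.91, 0.52, 0.94, 1.03], [-2.12, 1.23, 2.20, 2.42]] + [[1.20,-0.07,0.12,0.98], [-0.08,0.00,-0.01,-0.07], [-0.6,0.04,-0.06,-0.49], [-1.41,0.08,-0.14,-1.15]] + [[-0.05, -0.31, 0.09, 0.03], [0.09, 0.52, -0.14, -0.06], [0.25, 1.43, -0.39, -0.15], [-0.16, -0.91, 0.25, 0.1]] + [[0.24, 0.08, 0.59, -0.36],  [-0.4, -0.13, -0.98, 0.6],  [0.27, 0.09, 0.66, -0.41],  [0.11, 0.04, 0.27, -0.17]]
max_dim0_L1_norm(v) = 9.87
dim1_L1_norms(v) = [11.59, 11.78, 4.24, 7.8]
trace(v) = 2.78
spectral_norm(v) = 9.61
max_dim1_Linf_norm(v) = 4.25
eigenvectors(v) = [[(0.42-0.38j), 0.42+0.38j, 0.46-0.06j, (0.46+0.06j)], [0.66+0.00j, 0.66-0.00j, (0.64+0j), (0.64-0j)], [(0.18-0.33j), 0.18+0.33j, -0.10-0.26j, (-0.1+0.26j)], [(0.16+0.29j), (0.16-0.29j), 0.08+0.54j, (0.08-0.54j)]]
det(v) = 78.12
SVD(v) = [[-0.63, 0.62, -0.17, -0.44], [-0.62, -0.04, 0.29, 0.73], [-0.18, -0.31, 0.79, -0.49], [-0.43, -0.72, -0.5, -0.2]] @ diag([9.606025922730256, 2.5305892024225694, 1.9030348219417552, 1.6887103738930138]) @ [[0.52, -0.3, -0.54, -0.59],[0.77, -0.05, 0.08, 0.63],[0.16, 0.95, -0.26, -0.10],[-0.33, -0.11, -0.8, 0.49]]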